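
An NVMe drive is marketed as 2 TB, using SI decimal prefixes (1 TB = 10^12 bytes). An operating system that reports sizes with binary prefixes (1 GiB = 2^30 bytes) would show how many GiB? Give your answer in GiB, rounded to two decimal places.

2 TB × 1,000,000,000,000 bytes/TB = 2,000,000,000,000 bytes
1 GiB = 1,073,741,824 bytes
2,000,000,000,000 / 1,073,741,824 = 1,862.65 GiB

1,862.65 GiB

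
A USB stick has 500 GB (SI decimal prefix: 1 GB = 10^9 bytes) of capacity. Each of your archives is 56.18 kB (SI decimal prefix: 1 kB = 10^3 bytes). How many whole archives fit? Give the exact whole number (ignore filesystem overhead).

Capacity: 500 GB = 500,000,000,000 bytes
Per item: 56.18 kB = 56,180 bytes
⌊500,000,000,000 / 56,180⌋ = 8,899,964

8,899,964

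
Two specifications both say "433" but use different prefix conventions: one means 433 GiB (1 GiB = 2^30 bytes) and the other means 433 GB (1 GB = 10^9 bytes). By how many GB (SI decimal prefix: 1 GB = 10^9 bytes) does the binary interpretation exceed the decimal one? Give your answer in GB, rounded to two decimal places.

31.93 GB

433 GiB = 433 × 1,073,741,824 = 464,930,209,792 bytes
433 GB = 433 × 1,000,000,000 = 433,000,000,000 bytes
difference = 31,930,209,792 bytes
31,930,209,792 / 1,000,000,000 = 31.93 GB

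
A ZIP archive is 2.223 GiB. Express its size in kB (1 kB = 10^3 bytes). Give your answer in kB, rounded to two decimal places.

2.223 GiB × 1,073,741,824 bytes/GiB = 2,386,928,074.752 bytes
1 kB = 1,000 bytes
2,386,928,074.752 / 1,000 = 2,386,928.07 kB

2,386,928.07 kB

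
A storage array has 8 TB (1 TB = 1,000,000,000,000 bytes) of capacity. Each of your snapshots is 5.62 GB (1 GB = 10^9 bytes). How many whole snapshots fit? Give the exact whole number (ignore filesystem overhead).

1,423

Capacity: 8 TB = 8,000,000,000,000 bytes
Per item: 5.62 GB = 5,620,000,000 bytes
⌊8,000,000,000,000 / 5,620,000,000⌋ = 1,423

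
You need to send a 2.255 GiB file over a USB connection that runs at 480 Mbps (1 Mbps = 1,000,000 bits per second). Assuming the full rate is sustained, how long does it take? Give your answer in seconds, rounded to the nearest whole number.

40 seconds

2.255 GiB = 2,421,287,813.12 bytes = 19,370,302,504.96 bits
480 Mbps = 480,000,000 bits/s
time = 19,370,302,504.96 / 480,000,000 = 40 s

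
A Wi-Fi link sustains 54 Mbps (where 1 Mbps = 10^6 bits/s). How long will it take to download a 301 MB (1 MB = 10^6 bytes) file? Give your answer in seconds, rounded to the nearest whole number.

301 MB = 301,000,000 bytes = 2,408,000,000 bits
54 Mbps = 54,000,000 bits/s
time = 2,408,000,000 / 54,000,000 = 45 s

45 seconds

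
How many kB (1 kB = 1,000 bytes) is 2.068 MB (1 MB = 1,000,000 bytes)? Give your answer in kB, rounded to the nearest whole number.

2,068 kB

2.068 MB = 2.068 × 10^6 bytes = 2,068,000 bytes
1 kB = 10^3 bytes = 1,000 bytes
2,068,000 / 1,000 = 2,068 kB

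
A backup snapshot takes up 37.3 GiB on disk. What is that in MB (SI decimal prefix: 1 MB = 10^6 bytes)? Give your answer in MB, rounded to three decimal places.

40,050.570 MB

37.3 GiB = 37.3 × 2^30 bytes = 40,050,570,035.2 bytes
1 MB = 10^6 bytes = 1,000,000 bytes
40,050,570,035.2 / 1,000,000 = 40,050.570 MB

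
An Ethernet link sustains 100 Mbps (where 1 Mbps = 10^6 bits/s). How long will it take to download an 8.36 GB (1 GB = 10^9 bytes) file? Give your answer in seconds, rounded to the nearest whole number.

669 seconds

8.36 GB = 8,360,000,000 bytes = 66,880,000,000 bits
100 Mbps = 100,000,000 bits/s
time = 66,880,000,000 / 100,000,000 = 669 s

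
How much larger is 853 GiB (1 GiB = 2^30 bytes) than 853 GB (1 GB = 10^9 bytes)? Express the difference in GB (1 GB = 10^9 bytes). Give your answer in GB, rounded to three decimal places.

853 GiB = 853 × 1,073,741,824 = 915,901,775,872 bytes
853 GB = 853 × 1,000,000,000 = 853,000,000,000 bytes
difference = 62,901,775,872 bytes
62,901,775,872 / 1,000,000,000 = 62.902 GB

62.902 GB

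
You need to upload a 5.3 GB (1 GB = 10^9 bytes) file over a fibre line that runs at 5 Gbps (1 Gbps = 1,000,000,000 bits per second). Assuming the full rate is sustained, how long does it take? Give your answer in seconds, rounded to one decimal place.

5.3 GB = 5,300,000,000 bytes = 42,400,000,000 bits
5 Gbps = 5,000,000,000 bits/s
time = 42,400,000,000 / 5,000,000,000 = 8.5 s

8.5 seconds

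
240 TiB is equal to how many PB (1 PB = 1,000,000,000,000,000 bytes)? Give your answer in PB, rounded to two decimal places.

240 TiB = 240 × 2^40 bytes = 263,882,790,666,240 bytes
1 PB = 10^15 bytes = 1,000,000,000,000,000 bytes
263,882,790,666,240 / 1,000,000,000,000,000 = 0.26 PB

0.26 PB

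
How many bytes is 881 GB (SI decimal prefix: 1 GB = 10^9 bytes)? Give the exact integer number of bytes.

881 × 1,000,000,000 = 881,000,000,000 bytes  (1 GB = 10^9 bytes)

881,000,000,000 bytes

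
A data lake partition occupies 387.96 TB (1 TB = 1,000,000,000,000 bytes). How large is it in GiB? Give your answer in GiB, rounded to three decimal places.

387.96 TB × 1,000,000,000,000 bytes/TB = 387,960,000,000,000 bytes
1 GiB = 1,073,741,824 bytes
387,960,000,000,000 / 1,073,741,824 = 361,315.906 GiB

361,315.906 GiB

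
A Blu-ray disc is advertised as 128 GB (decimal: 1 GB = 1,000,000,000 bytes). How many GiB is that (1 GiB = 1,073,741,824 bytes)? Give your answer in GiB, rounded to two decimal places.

119.21 GiB

128 GB = 128 × 10^9 bytes = 128,000,000,000 bytes
1 GiB = 1,073,741,824 bytes
128,000,000,000 / 1,073,741,824 = 119.21 GiB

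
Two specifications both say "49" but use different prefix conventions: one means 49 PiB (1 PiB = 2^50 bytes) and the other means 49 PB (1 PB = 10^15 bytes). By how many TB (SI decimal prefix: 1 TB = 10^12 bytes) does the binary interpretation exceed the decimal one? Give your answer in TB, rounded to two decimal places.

49 PiB = 49 × 1,125,899,906,842,624 = 55,169,095,435,288,576 bytes
49 PB = 49 × 1,000,000,000,000,000 = 49,000,000,000,000,000 bytes
difference = 6,169,095,435,288,576 bytes
6,169,095,435,288,576 / 1,000,000,000,000 = 6,169.10 TB

6,169.10 TB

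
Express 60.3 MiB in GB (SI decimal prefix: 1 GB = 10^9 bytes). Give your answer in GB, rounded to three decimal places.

0.063 GB

60.3 MiB = 60.3 × 2^20 bytes = 63,229,132.8 bytes
1 GB = 1,000,000,000 bytes
63,229,132.8 / 1,000,000,000 = 0.063 GB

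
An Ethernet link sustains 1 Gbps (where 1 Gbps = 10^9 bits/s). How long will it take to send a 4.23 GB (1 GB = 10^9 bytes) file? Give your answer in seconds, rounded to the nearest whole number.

34 seconds

4.23 GB = 4,230,000,000 bytes = 33,840,000,000 bits
1 Gbps = 1,000,000,000 bits/s
time = 33,840,000,000 / 1,000,000,000 = 34 s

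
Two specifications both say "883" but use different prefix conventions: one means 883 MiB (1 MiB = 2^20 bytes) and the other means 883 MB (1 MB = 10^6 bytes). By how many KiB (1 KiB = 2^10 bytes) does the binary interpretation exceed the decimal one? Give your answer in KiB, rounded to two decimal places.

41,887.31 KiB

883 MiB = 883 × 1,048,576 = 925,892,608 bytes
883 MB = 883 × 1,000,000 = 883,000,000 bytes
difference = 42,892,608 bytes
42,892,608 / 1,024 = 41,887.31 KiB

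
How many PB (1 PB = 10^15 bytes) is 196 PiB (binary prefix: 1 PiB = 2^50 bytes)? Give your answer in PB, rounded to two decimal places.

220.68 PB

196 PiB = 196 × 2^50 bytes = 220,676,381,741,154,304 bytes
1 PB = 1,000,000,000,000,000 bytes
220,676,381,741,154,304 / 1,000,000,000,000,000 = 220.68 PB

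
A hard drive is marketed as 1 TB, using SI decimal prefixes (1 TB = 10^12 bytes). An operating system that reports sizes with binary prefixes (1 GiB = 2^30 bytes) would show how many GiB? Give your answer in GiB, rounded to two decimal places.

931.32 GiB

1 TB = 1 × 10^12 bytes = 1,000,000,000,000 bytes
1 GiB = 1,073,741,824 bytes
1,000,000,000,000 / 1,073,741,824 = 931.32 GiB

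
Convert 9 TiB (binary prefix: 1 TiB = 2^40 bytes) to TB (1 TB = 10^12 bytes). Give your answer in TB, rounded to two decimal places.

9 TiB × 1,099,511,627,776 bytes/TiB = 9,895,604,649,984 bytes
1 TB = 10^12 bytes = 1,000,000,000,000 bytes
9,895,604,649,984 / 1,000,000,000,000 = 9.90 TB

9.90 TB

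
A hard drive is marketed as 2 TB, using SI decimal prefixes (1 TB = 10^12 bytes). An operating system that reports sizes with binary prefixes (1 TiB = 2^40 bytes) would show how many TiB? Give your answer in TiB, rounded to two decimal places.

2 TB = 2 × 10^12 bytes = 2,000,000,000,000 bytes
1 TiB = 1,099,511,627,776 bytes
2,000,000,000,000 / 1,099,511,627,776 = 1.82 TiB

1.82 TiB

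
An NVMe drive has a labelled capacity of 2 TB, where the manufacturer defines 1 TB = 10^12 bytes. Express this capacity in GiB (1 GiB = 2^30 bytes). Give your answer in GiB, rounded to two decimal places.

2 TB = 2 × 10^12 bytes = 2,000,000,000,000 bytes
1 GiB = 1,073,741,824 bytes
2,000,000,000,000 / 1,073,741,824 = 1,862.65 GiB

1,862.65 GiB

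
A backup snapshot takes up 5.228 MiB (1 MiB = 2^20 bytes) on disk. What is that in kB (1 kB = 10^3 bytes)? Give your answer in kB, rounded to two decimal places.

5,481.96 kB

5.228 MiB = 5.228 × 2^20 bytes = 5,481,955.328 bytes
1 kB = 10^3 bytes = 1,000 bytes
5,481,955.328 / 1,000 = 5,481.96 kB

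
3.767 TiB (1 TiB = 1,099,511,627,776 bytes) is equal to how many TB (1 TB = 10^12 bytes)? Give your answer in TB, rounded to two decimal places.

3.767 TiB × 1,099,511,627,776 bytes/TiB = 4,141,860,301,832.192 bytes
1 TB = 10^12 bytes = 1,000,000,000,000 bytes
4,141,860,301,832.192 / 1,000,000,000,000 = 4.14 TB

4.14 TB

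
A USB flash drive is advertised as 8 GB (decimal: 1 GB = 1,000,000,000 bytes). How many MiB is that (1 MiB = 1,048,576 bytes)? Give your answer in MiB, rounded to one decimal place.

7,629.4 MiB

8 GB × 1,000,000,000 bytes/GB = 8,000,000,000 bytes
1 MiB = 2^20 bytes = 1,048,576 bytes
8,000,000,000 / 1,048,576 = 7,629.4 MiB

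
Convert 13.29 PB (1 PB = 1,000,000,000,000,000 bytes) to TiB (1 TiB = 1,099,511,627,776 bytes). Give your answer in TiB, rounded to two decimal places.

12,087.18 TiB

13.29 PB = 13.29 × 10^15 bytes = 13,290,000,000,000,000 bytes
1 TiB = 2^40 bytes = 1,099,511,627,776 bytes
13,290,000,000,000,000 / 1,099,511,627,776 = 12,087.18 TiB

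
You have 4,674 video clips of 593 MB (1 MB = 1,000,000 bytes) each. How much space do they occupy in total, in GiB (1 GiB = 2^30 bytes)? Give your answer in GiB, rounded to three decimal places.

2,581.330 GiB

Total = 4,674 × 593 MB = 2,771,682 MB
= 2,771,682 × 1,000,000 bytes = 2,771,682,000,000 bytes
1 GiB = 1,073,741,824 bytes
2,771,682,000,000 / 1,073,741,824 = 2,581.330 GiB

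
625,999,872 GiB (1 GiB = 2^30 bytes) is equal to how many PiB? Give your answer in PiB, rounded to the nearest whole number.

597 PiB

625,999,872 GiB = 625,999,872 × 2^30 bytes = 672,162,244,385,046,528 bytes
1 PiB = 1,125,899,906,842,624 bytes
672,162,244,385,046,528 / 1,125,899,906,842,624 = 597 PiB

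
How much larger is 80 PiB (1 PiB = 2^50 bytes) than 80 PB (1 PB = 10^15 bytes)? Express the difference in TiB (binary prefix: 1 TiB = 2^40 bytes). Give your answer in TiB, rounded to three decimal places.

9,160.424 TiB

80 PiB = 80 × 1,125,899,906,842,624 = 90,071,992,547,409,920 bytes
80 PB = 80 × 1,000,000,000,000,000 = 80,000,000,000,000,000 bytes
difference = 10,071,992,547,409,920 bytes
10,071,992,547,409,920 / 1,099,511,627,776 = 9,160.424 TiB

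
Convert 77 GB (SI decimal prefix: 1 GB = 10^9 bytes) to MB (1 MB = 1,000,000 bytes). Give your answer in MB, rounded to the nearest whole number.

77,000 MB

77 GB = 77 × 10^9 bytes = 77,000,000,000 bytes
1 MB = 10^6 bytes = 1,000,000 bytes
77,000,000,000 / 1,000,000 = 77,000 MB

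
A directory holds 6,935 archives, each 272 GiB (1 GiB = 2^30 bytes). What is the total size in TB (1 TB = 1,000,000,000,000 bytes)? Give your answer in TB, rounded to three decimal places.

Total = 6,935 × 272 GiB = 1,886,320 GiB
= 1,886,320 × 1,073,741,824 bytes = 2,025,420,677,447,680 bytes
1 TB = 1,000,000,000,000 bytes
2,025,420,677,447,680 / 1,000,000,000,000 = 2,025.421 TB

2,025.421 TB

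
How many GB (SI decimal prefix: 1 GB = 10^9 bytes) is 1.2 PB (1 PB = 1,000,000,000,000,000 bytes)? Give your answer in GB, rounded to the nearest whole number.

1,200,000 GB

1.2 PB × 1,000,000,000,000,000 bytes/PB = 1,200,000,000,000,000 bytes
1 GB = 10^9 bytes = 1,000,000,000 bytes
1,200,000,000,000,000 / 1,000,000,000 = 1,200,000 GB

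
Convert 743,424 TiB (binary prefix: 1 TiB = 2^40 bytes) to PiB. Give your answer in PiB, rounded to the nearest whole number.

743,424 TiB = 743,424 × 2^40 bytes = 817,403,332,367,745,024 bytes
1 PiB = 1,125,899,906,842,624 bytes
817,403,332,367,745,024 / 1,125,899,906,842,624 = 726 PiB

726 PiB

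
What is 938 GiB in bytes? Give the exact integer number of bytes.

938 × 1,073,741,824 = 1,007,169,830,912 bytes  (1 GiB = 2^30 bytes)

1,007,169,830,912 bytes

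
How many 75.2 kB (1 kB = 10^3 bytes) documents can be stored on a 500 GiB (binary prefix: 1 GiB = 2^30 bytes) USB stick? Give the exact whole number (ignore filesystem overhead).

Capacity: 500 GiB = 536,870,912,000 bytes
Per item: 75.2 kB = 75,200 bytes
⌊536,870,912,000 / 75,200⌋ = 7,139,240

7,139,240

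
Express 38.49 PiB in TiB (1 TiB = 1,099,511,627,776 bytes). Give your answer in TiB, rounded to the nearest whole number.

39,414 TiB

38.49 PiB = 38.49 × 2^50 bytes = 43,335,887,414,372,597.76 bytes
1 TiB = 2^40 bytes = 1,099,511,627,776 bytes
43,335,887,414,372,597.76 / 1,099,511,627,776 = 39,414 TiB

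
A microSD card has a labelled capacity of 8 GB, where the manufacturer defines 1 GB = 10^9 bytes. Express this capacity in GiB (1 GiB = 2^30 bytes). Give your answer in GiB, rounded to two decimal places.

7.45 GiB

8 GB = 8 × 10^9 bytes = 8,000,000,000 bytes
1 GiB = 2^30 bytes = 1,073,741,824 bytes
8,000,000,000 / 1,073,741,824 = 7.45 GiB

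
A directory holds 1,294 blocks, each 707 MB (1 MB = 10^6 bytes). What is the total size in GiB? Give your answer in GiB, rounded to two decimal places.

Total = 1,294 × 707 MB = 914,858 MB
= 914,858 × 1,000,000 bytes = 914,858,000,000 bytes
1 GiB = 1,073,741,824 bytes
914,858,000,000 / 1,073,741,824 = 852.03 GiB

852.03 GiB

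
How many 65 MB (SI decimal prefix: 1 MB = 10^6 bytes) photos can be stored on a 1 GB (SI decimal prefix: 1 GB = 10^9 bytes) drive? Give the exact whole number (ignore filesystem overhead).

Capacity: 1 GB = 1,000,000,000 bytes
Per item: 65 MB = 65,000,000 bytes
⌊1,000,000,000 / 65,000,000⌋ = 15

15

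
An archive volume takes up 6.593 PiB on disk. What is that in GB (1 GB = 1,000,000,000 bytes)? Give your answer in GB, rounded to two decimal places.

7,423,058.09 GB

6.593 PiB = 6.593 × 2^50 bytes = 7,423,058,085,813,420.032 bytes
1 GB = 1,000,000,000 bytes
7,423,058,085,813,420.032 / 1,000,000,000 = 7,423,058.09 GB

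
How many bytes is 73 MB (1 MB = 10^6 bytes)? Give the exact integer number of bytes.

73,000,000 bytes

73 × 1,000,000 = 73,000,000 bytes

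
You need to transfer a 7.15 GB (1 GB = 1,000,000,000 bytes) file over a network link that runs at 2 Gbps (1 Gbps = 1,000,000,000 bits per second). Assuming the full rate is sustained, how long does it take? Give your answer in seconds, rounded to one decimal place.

7.15 GB = 7,150,000,000 bytes = 57,200,000,000 bits
2 Gbps = 2,000,000,000 bits/s
time = 57,200,000,000 / 2,000,000,000 = 28.6 s

28.6 seconds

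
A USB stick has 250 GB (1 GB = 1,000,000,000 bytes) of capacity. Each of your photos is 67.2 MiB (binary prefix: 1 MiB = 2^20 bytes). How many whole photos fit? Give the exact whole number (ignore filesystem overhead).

Capacity: 250 GB = 250,000,000,000 bytes
Per item: 67.2 MiB = 70,464,307.2 bytes
⌊250,000,000,000 / 70,464,307.2⌋ = 3,547

3,547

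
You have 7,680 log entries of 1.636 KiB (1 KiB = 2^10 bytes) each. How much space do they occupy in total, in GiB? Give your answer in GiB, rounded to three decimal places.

0.012 GiB

Total = 7,680 × 1.636 KiB = 12564.48 KiB
= 12564.48 × 1,024 bytes = 12,866,027.52 bytes
1 GiB = 1,073,741,824 bytes
12,866,027.52 / 1,073,741,824 = 0.012 GiB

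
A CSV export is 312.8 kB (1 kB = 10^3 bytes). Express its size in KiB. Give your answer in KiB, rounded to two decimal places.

312.8 kB = 312.8 × 10^3 bytes = 312,800 bytes
1 KiB = 1,024 bytes
312,800 / 1,024 = 305.47 KiB

305.47 KiB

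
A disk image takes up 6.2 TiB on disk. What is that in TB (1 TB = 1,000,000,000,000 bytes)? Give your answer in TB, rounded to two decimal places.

6.82 TB

6.2 TiB × 1,099,511,627,776 bytes/TiB = 6,816,972,092,211.2 bytes
1 TB = 10^12 bytes = 1,000,000,000,000 bytes
6,816,972,092,211.2 / 1,000,000,000,000 = 6.82 TB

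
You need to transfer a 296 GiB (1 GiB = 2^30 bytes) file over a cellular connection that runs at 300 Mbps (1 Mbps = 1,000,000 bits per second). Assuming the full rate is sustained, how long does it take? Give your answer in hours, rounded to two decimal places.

2.35 hours

296 GiB = 317,827,579,904 bytes = 2,542,620,639,232 bits
300 Mbps = 300,000,000 bits/s
time = 2,542,620,639,232 / 300,000,000 = 8,475.4021 s
8,475.4021 s / 3600 = 2.35 hours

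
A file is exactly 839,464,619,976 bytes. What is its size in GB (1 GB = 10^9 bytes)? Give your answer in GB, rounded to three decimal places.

839,464,619,976 bytes given.
1 GB = 10^9 bytes = 1,000,000,000 bytes
839,464,619,976 / 1,000,000,000 = 839.465 GB

839.465 GB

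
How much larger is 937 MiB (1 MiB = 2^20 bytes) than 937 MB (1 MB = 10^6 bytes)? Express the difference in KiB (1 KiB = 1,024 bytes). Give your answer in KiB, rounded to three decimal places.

44,448.938 KiB

937 MiB = 937 × 1,048,576 = 982,515,712 bytes
937 MB = 937 × 1,000,000 = 937,000,000 bytes
difference = 45,515,712 bytes
45,515,712 / 1,024 = 44,448.938 KiB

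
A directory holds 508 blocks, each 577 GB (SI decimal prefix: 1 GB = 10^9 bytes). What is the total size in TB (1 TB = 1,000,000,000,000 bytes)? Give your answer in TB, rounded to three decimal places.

Total = 508 × 577 GB = 293,116 GB
= 293,116 × 1,000,000,000 bytes = 293,116,000,000,000 bytes
1 TB = 1,000,000,000,000 bytes
293,116,000,000,000 / 1,000,000,000,000 = 293.116 TB

293.116 TB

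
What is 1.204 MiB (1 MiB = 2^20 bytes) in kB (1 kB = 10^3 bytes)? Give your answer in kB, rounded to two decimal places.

1,262.49 kB

1.204 MiB × 1,048,576 bytes/MiB = 1,262,485.504 bytes
1 kB = 1,000 bytes
1,262,485.504 / 1,000 = 1,262.49 kB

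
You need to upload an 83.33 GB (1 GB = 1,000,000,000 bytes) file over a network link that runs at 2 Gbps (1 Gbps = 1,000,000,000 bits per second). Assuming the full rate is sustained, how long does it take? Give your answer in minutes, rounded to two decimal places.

83.33 GB = 83,330,000,000 bytes = 666,640,000,000 bits
2 Gbps = 2,000,000,000 bits/s
time = 666,640,000,000 / 2,000,000,000 = 333.320 s
333.320 s / 60 = 5.56 minutes

5.56 minutes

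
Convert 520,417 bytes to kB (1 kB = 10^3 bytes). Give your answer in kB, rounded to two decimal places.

520.42 kB

520,417 bytes given.
1 kB = 10^3 bytes = 1,000 bytes
520,417 / 1,000 = 520.42 kB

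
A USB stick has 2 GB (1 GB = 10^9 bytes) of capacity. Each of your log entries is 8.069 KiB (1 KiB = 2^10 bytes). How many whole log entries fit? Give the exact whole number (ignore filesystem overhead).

Capacity: 2 GB = 2,000,000,000 bytes
Per item: 8.069 KiB = 8,262.656 bytes
⌊2,000,000,000 / 8,262.656⌋ = 242,052

242,052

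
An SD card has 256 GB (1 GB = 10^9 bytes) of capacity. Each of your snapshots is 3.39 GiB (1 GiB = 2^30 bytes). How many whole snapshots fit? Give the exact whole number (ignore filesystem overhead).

Capacity: 256 GB = 256,000,000,000 bytes
Per item: 3.39 GiB = 3,639,984,783.36 bytes
⌊256,000,000,000 / 3,639,984,783.36⌋ = 70

70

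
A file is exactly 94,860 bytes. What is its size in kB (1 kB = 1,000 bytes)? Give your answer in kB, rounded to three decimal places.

94.860 kB

94,860 bytes given.
1 kB = 10^3 bytes = 1,000 bytes
94,860 / 1,000 = 94.860 kB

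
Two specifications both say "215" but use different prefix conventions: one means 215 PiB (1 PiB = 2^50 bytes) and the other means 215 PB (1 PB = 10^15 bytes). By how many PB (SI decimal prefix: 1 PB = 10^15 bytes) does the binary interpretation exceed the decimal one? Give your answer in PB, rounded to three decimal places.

27.068 PB

215 PiB = 215 × 1,125,899,906,842,624 = 242,068,479,971,164,160 bytes
215 PB = 215 × 1,000,000,000,000,000 = 215,000,000,000,000,000 bytes
difference = 27,068,479,971,164,160 bytes
27,068,479,971,164,160 / 1,000,000,000,000,000 = 27.068 PB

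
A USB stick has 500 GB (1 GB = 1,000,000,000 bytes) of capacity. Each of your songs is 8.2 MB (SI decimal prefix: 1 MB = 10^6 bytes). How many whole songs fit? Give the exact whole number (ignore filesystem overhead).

60,975

Capacity: 500 GB = 500,000,000,000 bytes
Per item: 8.2 MB = 8,200,000 bytes
⌊500,000,000,000 / 8,200,000⌋ = 60,975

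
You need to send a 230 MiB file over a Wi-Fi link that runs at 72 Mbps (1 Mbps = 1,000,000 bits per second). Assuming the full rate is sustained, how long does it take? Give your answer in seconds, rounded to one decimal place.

26.8 seconds

230 MiB = 241,172,480 bytes = 1,929,379,840 bits
72 Mbps = 72,000,000 bits/s
time = 1,929,379,840 / 72,000,000 = 26.8 s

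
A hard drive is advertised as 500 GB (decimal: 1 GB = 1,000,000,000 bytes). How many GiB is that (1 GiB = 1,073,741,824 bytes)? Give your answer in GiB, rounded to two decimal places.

500 GB = 500 × 10^9 bytes = 500,000,000,000 bytes
1 GiB = 1,073,741,824 bytes
500,000,000,000 / 1,073,741,824 = 465.66 GiB

465.66 GiB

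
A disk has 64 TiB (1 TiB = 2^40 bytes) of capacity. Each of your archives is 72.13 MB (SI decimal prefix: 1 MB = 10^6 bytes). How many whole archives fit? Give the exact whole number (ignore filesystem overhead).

Capacity: 64 TiB = 70,368,744,177,664 bytes
Per item: 72.13 MB = 72,130,000 bytes
⌊70,368,744,177,664 / 72,130,000⌋ = 975,582

975,582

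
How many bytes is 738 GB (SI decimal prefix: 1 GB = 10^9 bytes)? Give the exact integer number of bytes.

738,000,000,000 bytes

738 × 1,000,000,000 = 738,000,000,000 bytes  (1 GB = 10^9 bytes)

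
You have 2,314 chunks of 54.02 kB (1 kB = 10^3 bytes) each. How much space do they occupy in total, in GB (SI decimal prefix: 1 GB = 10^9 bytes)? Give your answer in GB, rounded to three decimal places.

0.125 GB

Total = 2,314 × 54.02 kB = 125002.28 kB
= 125002.28 × 1,000 bytes = 125,002,280 bytes
1 GB = 1,000,000,000 bytes
125,002,280 / 1,000,000,000 = 0.125 GB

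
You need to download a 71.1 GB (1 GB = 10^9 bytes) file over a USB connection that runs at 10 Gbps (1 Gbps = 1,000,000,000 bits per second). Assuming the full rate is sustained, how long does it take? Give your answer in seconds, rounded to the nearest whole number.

71.1 GB = 71,100,000,000 bytes = 568,800,000,000 bits
10 Gbps = 10,000,000,000 bits/s
time = 568,800,000,000 / 10,000,000,000 = 57 s

57 seconds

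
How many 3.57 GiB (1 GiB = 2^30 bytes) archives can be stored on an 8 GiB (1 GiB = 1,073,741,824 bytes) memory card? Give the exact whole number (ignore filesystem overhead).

2

Capacity: 8 GiB = 8,589,934,592 bytes
Per item: 3.57 GiB = 3,833,258,311.68 bytes
⌊8,589,934,592 / 3,833,258,311.68⌋ = 2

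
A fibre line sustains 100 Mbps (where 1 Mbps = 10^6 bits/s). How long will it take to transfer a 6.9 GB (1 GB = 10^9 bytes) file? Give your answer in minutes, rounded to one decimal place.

9.2 minutes

6.9 GB = 6,900,000,000 bytes = 55,200,000,000 bits
100 Mbps = 100,000,000 bits/s
time = 55,200,000,000 / 100,000,000 = 552.00 s
552.00 s / 60 = 9.2 minutes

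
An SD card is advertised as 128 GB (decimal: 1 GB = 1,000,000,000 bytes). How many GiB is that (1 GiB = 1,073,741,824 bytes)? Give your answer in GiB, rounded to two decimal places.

119.21 GiB

128 GB = 128 × 10^9 bytes = 128,000,000,000 bytes
1 GiB = 1,073,741,824 bytes
128,000,000,000 / 1,073,741,824 = 119.21 GiB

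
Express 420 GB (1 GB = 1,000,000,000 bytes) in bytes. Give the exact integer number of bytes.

420,000,000,000 bytes

420 × 1,000,000,000 = 420,000,000,000 bytes  (1 GB = 10^9 bytes)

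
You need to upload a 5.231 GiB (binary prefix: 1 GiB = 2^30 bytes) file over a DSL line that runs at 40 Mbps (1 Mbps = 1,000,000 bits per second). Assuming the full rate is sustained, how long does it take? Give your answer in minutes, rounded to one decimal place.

5.231 GiB = 5,616,743,481.344 bytes = 44,933,947,850.752 bits
40 Mbps = 40,000,000 bits/s
time = 44,933,947,850.752 / 40,000,000 = 1,123.35 s
1,123.35 s / 60 = 18.7 minutes

18.7 minutes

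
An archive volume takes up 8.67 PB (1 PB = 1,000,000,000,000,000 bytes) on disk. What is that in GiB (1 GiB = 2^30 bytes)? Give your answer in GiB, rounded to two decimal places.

8.67 PB × 1,000,000,000,000,000 bytes/PB = 8,670,000,000,000,000 bytes
1 GiB = 1,073,741,824 bytes
8,670,000,000,000,000 / 1,073,741,824 = 8,074,566.72 GiB

8,074,566.72 GiB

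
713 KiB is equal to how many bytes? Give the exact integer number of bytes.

730,112 bytes

713 × 1,024 = 730,112 bytes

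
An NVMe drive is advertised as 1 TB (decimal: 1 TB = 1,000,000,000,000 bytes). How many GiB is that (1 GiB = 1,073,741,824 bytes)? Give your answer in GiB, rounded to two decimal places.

931.32 GiB

1 TB × 1,000,000,000,000 bytes/TB = 1,000,000,000,000 bytes
1 GiB = 2^30 bytes = 1,073,741,824 bytes
1,000,000,000,000 / 1,073,741,824 = 931.32 GiB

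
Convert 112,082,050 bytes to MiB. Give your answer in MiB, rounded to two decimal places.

106.89 MiB

112,082,050 bytes given.
1 MiB = 2^20 bytes = 1,048,576 bytes
112,082,050 / 1,048,576 = 106.89 MiB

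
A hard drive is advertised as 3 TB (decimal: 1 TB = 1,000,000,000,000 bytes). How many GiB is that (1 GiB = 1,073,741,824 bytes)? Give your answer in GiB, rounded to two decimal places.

2,793.97 GiB

3 TB × 1,000,000,000,000 bytes/TB = 3,000,000,000,000 bytes
1 GiB = 1,073,741,824 bytes
3,000,000,000,000 / 1,073,741,824 = 2,793.97 GiB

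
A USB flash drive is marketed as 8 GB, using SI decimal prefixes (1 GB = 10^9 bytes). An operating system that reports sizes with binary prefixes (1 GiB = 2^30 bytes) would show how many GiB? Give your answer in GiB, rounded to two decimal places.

8 GB = 8 × 10^9 bytes = 8,000,000,000 bytes
1 GiB = 1,073,741,824 bytes
8,000,000,000 / 1,073,741,824 = 7.45 GiB

7.45 GiB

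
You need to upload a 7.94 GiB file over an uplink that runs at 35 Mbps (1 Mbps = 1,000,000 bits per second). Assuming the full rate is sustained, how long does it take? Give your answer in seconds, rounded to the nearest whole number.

1,949 seconds

7.94 GiB = 8,525,510,082.56 bytes = 68,204,080,660.48 bits
35 Mbps = 35,000,000 bits/s
time = 68,204,080,660.48 / 35,000,000 = 1,949 s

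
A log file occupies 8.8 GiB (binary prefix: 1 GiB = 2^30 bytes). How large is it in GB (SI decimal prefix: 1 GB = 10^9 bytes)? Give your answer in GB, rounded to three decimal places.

8.8 GiB × 1,073,741,824 bytes/GiB = 9,448,928,051.2 bytes
1 GB = 10^9 bytes = 1,000,000,000 bytes
9,448,928,051.2 / 1,000,000,000 = 9.449 GB

9.449 GB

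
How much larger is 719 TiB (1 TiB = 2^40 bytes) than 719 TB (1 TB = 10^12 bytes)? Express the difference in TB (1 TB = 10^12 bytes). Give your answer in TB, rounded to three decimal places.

719 TiB = 719 × 1,099,511,627,776 = 790,548,860,370,944 bytes
719 TB = 719 × 1,000,000,000,000 = 719,000,000,000,000 bytes
difference = 71,548,860,370,944 bytes
71,548,860,370,944 / 1,000,000,000,000 = 71.549 TB

71.549 TB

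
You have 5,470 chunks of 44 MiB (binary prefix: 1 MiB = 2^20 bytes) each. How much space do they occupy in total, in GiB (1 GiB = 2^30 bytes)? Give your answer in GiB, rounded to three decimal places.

Total = 5,470 × 44 MiB = 240,680 MiB
= 240,680 × 1,048,576 bytes = 252,371,271,680 bytes
1 GiB = 1,073,741,824 bytes
252,371,271,680 / 1,073,741,824 = 235.039 GiB

235.039 GiB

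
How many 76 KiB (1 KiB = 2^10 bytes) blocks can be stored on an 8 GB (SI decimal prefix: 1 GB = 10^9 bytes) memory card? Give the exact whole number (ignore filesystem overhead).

Capacity: 8 GB = 8,000,000,000 bytes
Per item: 76 KiB = 77,824 bytes
⌊8,000,000,000 / 77,824⌋ = 102,796

102,796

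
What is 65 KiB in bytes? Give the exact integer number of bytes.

66,560 bytes

65 × 1,024 = 66,560 bytes  (1 KiB = 2^10 bytes)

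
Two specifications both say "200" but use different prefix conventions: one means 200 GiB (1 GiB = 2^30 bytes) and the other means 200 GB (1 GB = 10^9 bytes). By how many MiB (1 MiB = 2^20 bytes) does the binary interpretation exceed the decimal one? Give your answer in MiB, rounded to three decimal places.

14,065.137 MiB

200 GiB = 200 × 1,073,741,824 = 214,748,364,800 bytes
200 GB = 200 × 1,000,000,000 = 200,000,000,000 bytes
difference = 14,748,364,800 bytes
14,748,364,800 / 1,048,576 = 14,065.137 MiB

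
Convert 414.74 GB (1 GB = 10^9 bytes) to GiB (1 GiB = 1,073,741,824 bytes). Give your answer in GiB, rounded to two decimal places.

414.74 GB × 1,000,000,000 bytes/GB = 414,740,000,000 bytes
1 GiB = 1,073,741,824 bytes
414,740,000,000 / 1,073,741,824 = 386.26 GiB

386.26 GiB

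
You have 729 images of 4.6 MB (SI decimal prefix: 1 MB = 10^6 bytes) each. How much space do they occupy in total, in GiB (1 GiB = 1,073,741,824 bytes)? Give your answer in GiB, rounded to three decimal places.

3.123 GiB

Total = 729 × 4.6 MB = 3353.4 MB
= 3353.4 × 1,000,000 bytes = 3,353,400,000 bytes
1 GiB = 1,073,741,824 bytes
3,353,400,000 / 1,073,741,824 = 3.123 GiB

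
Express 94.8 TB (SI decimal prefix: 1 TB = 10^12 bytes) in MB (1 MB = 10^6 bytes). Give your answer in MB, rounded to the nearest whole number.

94.8 TB = 94.8 × 10^12 bytes = 94,800,000,000,000 bytes
1 MB = 10^6 bytes = 1,000,000 bytes
94,800,000,000,000 / 1,000,000 = 94,800,000 MB

94,800,000 MB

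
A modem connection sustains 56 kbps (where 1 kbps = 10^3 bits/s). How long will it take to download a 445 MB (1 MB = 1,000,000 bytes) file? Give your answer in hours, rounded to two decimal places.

445 MB = 445,000,000 bytes = 3,560,000,000 bits
56 kbps = 56,000 bits/s
time = 3,560,000,000 / 56,000 = 63,571.4286 s
63,571.4286 s / 3600 = 17.66 hours

17.66 hours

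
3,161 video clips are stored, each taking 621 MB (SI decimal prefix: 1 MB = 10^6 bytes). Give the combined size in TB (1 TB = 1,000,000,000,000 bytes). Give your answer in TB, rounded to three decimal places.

1.963 TB

Total = 3,161 × 621 MB = 1,962,981 MB
= 1,962,981 × 1,000,000 bytes = 1,962,981,000,000 bytes
1 TB = 1,000,000,000,000 bytes
1,962,981,000,000 / 1,000,000,000,000 = 1.963 TB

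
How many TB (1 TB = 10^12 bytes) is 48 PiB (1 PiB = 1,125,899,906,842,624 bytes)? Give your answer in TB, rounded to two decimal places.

54,043.20 TB

48 PiB = 48 × 2^50 bytes = 54,043,195,528,445,952 bytes
1 TB = 10^12 bytes = 1,000,000,000,000 bytes
54,043,195,528,445,952 / 1,000,000,000,000 = 54,043.20 TB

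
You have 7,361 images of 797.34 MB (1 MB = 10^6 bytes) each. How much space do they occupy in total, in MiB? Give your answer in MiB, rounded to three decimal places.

5,597,324.123 MiB

Total = 7,361 × 797.34 MB = 5869219.74 MB
= 5869219.74 × 1,000,000 bytes = 5,869,219,740,000 bytes
1 MiB = 1,048,576 bytes
5,869,219,740,000 / 1,048,576 = 5,597,324.123 MiB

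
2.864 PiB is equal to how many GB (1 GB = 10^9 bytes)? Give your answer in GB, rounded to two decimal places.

2.864 PiB = 2.864 × 2^50 bytes = 3,224,577,333,197,275.136 bytes
1 GB = 10^9 bytes = 1,000,000,000 bytes
3,224,577,333,197,275.136 / 1,000,000,000 = 3,224,577.33 GB

3,224,577.33 GB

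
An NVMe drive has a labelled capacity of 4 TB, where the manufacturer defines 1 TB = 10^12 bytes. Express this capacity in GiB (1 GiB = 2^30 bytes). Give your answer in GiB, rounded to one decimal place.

3,725.3 GiB

4 TB = 4 × 10^12 bytes = 4,000,000,000,000 bytes
1 GiB = 2^30 bytes = 1,073,741,824 bytes
4,000,000,000,000 / 1,073,741,824 = 3,725.3 GiB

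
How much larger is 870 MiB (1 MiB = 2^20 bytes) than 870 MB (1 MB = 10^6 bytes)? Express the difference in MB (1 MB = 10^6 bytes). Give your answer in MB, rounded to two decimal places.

870 MiB = 870 × 1,048,576 = 912,261,120 bytes
870 MB = 870 × 1,000,000 = 870,000,000 bytes
difference = 42,261,120 bytes
42,261,120 / 1,000,000 = 42.26 MB

42.26 MB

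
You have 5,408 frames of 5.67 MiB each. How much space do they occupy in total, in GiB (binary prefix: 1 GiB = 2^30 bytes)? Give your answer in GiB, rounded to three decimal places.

Total = 5,408 × 5.67 MiB = 30663.36 MiB
= 30663.36 × 1,048,576 bytes = 32,152,863,375.36 bytes
1 GiB = 1,073,741,824 bytes
32,152,863,375.36 / 1,073,741,824 = 29.945 GiB

29.945 GiB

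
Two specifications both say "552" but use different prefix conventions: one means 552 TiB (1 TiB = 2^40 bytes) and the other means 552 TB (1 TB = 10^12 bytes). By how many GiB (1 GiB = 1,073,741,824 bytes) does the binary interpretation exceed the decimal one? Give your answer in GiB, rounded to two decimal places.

51,157.94 GiB

552 TiB = 552 × 1,099,511,627,776 = 606,930,418,532,352 bytes
552 TB = 552 × 1,000,000,000,000 = 552,000,000,000,000 bytes
difference = 54,930,418,532,352 bytes
54,930,418,532,352 / 1,073,741,824 = 51,157.94 GiB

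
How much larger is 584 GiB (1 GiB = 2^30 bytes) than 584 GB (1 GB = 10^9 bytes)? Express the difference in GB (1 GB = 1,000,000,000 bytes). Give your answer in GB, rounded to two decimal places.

43.07 GB

584 GiB = 584 × 1,073,741,824 = 627,065,225,216 bytes
584 GB = 584 × 1,000,000,000 = 584,000,000,000 bytes
difference = 43,065,225,216 bytes
43,065,225,216 / 1,000,000,000 = 43.07 GB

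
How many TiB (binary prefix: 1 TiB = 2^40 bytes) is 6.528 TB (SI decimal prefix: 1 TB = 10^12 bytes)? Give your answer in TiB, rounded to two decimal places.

5.94 TiB

6.528 TB × 1,000,000,000,000 bytes/TB = 6,528,000,000,000 bytes
1 TiB = 2^40 bytes = 1,099,511,627,776 bytes
6,528,000,000,000 / 1,099,511,627,776 = 5.94 TiB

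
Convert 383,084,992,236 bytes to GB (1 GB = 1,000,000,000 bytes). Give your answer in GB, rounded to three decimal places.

383.085 GB

383,084,992,236 bytes given.
1 GB = 1,000,000,000 bytes
383,084,992,236 / 1,000,000,000 = 383.085 GB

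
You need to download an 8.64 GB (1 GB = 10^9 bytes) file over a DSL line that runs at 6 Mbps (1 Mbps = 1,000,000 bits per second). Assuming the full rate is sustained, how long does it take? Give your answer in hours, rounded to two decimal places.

3.20 hours

8.64 GB = 8,640,000,000 bytes = 69,120,000,000 bits
6 Mbps = 6,000,000 bits/s
time = 69,120,000,000 / 6,000,000 = 11,520.0000 s
11,520.0000 s / 3600 = 3.20 hours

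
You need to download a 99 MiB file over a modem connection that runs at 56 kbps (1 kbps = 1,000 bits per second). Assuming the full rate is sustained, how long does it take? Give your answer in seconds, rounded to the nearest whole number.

14,830 seconds

99 MiB = 103,809,024 bytes = 830,472,192 bits
56 kbps = 56,000 bits/s
time = 830,472,192 / 56,000 = 14,830 s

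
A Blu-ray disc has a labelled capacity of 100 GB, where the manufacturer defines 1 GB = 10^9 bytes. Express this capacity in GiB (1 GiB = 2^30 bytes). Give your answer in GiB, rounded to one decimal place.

100 GB × 1,000,000,000 bytes/GB = 100,000,000,000 bytes
1 GiB = 2^30 bytes = 1,073,741,824 bytes
100,000,000,000 / 1,073,741,824 = 93.1 GiB

93.1 GiB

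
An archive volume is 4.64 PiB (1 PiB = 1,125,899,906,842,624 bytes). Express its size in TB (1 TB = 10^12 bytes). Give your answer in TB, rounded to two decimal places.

4.64 PiB × 1,125,899,906,842,624 bytes/PiB = 5,224,175,567,749,775.36 bytes
1 TB = 1,000,000,000,000 bytes
5,224,175,567,749,775.36 / 1,000,000,000,000 = 5,224.18 TB

5,224.18 TB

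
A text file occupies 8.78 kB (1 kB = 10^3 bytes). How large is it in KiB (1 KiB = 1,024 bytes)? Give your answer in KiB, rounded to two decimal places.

8.57 KiB

8.78 kB = 8.78 × 10^3 bytes = 8,780 bytes
1 KiB = 2^10 bytes = 1,024 bytes
8,780 / 1,024 = 8.57 KiB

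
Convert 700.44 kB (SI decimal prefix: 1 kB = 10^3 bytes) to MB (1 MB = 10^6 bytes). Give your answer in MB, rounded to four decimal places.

700.44 kB = 700.44 × 10^3 bytes = 700,440 bytes
1 MB = 10^6 bytes = 1,000,000 bytes
700,440 / 1,000,000 = 0.7004 MB

0.7004 MB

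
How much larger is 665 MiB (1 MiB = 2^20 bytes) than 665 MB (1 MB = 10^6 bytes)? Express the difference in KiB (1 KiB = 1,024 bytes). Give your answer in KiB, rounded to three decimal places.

665 MiB = 665 × 1,048,576 = 697,303,040 bytes
665 MB = 665 × 1,000,000 = 665,000,000 bytes
difference = 32,303,040 bytes
32,303,040 / 1,024 = 31,545.938 KiB

31,545.938 KiB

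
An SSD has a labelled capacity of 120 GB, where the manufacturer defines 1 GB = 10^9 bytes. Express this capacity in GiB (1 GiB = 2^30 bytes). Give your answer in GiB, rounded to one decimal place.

120 GB × 1,000,000,000 bytes/GB = 120,000,000,000 bytes
1 GiB = 2^30 bytes = 1,073,741,824 bytes
120,000,000,000 / 1,073,741,824 = 111.8 GiB

111.8 GiB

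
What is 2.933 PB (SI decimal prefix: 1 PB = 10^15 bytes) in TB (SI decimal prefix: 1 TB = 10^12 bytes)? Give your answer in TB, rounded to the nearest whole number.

2,933 TB

2.933 PB = 2.933 × 10^15 bytes = 2,933,000,000,000,000 bytes
1 TB = 10^12 bytes = 1,000,000,000,000 bytes
2,933,000,000,000,000 / 1,000,000,000,000 = 2,933 TB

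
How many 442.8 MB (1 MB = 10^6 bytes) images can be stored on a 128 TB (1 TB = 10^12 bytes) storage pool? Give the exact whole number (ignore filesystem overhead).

Capacity: 128 TB = 128,000,000,000,000 bytes
Per item: 442.8 MB = 442,800,000 bytes
⌊128,000,000,000,000 / 442,800,000⌋ = 289,069

289,069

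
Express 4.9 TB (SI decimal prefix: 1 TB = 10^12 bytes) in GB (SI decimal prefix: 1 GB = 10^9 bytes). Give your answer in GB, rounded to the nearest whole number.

4.9 TB × 1,000,000,000,000 bytes/TB = 4,900,000,000,000 bytes
1 GB = 1,000,000,000 bytes
4,900,000,000,000 / 1,000,000,000 = 4,900 GB

4,900 GB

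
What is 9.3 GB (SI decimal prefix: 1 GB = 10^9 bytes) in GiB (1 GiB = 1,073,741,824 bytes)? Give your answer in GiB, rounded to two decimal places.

8.66 GiB

9.3 GB × 1,000,000,000 bytes/GB = 9,300,000,000 bytes
1 GiB = 1,073,741,824 bytes
9,300,000,000 / 1,073,741,824 = 8.66 GiB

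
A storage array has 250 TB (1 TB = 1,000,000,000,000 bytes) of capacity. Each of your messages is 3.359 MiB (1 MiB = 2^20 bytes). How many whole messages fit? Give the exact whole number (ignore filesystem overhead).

Capacity: 250 TB = 250,000,000,000,000 bytes
Per item: 3.359 MiB = 3,522,166.784 bytes
⌊250,000,000,000,000 / 3,522,166.784⌋ = 70,979,035

70,979,035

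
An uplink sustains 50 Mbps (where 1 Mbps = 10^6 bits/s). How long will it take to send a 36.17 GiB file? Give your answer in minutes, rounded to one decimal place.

103.6 minutes

36.17 GiB = 38,837,241,774.08 bytes = 310,697,934,192.64 bits
50 Mbps = 50,000,000 bits/s
time = 310,697,934,192.64 / 50,000,000 = 6,213.96 s
6,213.96 s / 60 = 103.6 minutes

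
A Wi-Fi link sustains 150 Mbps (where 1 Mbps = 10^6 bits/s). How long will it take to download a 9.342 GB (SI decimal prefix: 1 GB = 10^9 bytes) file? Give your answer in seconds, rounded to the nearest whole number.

498 seconds

9.342 GB = 9,342,000,000 bytes = 74,736,000,000 bits
150 Mbps = 150,000,000 bits/s
time = 74,736,000,000 / 150,000,000 = 498 s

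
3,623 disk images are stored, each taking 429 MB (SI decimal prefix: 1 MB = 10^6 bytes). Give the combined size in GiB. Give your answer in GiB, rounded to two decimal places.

1,447.52 GiB

Total = 3,623 × 429 MB = 1,554,267 MB
= 1,554,267 × 1,000,000 bytes = 1,554,267,000,000 bytes
1 GiB = 1,073,741,824 bytes
1,554,267,000,000 / 1,073,741,824 = 1,447.52 GiB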